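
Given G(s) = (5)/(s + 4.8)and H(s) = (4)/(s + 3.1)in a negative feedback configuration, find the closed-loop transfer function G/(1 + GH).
Closed-loop T = G/(1+GH).
Numerator: G_num * H_den = 5*s + 15.5.
Denominator: G_den * H_den + G_num * H_num = (s^2 + 7.9*s + 14.88) + (20) = s^2 + 7.9*s + 34.88.
T(s) = (5*s + 15.5)/(s^2 + 7.9*s + 34.88)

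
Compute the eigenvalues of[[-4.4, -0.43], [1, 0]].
Eigenvalues solve det(λI - A) = 0.
Characteristic polynomial: λ^2 + 4.4*λ + 0.43 = 0.
Factor: (λ + 0.1)(λ + 4.3) = 0.
Roots: -0.1, -4.3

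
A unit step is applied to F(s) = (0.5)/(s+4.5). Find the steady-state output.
FVT: lim_{t→∞} y(t) = lim_{s→0} s*Y(s) where Y(s) = F(s)/s.
= lim_{s→0} F(s) = F(0) = num(0)/den(0) = 0.5/4.5 = 0.1111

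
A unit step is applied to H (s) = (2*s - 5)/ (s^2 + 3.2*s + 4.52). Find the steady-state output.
FVT: lim_{t→∞} y(t) = lim_{s→0} s*Y(s) where Y(s) = H(s)/s.
= lim_{s→0} H(s) = H(0) = num(0)/den(0) = -5/4.52 = -1.106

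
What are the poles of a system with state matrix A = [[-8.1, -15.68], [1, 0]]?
Eigenvalues solve det(λI - A) = 0.
Characteristic polynomial: λ^2 + 8.1*λ + 15.68 = 0.
Factor: (λ + 3.2)(λ + 4.9) = 0.
Roots: -3.2, -4.9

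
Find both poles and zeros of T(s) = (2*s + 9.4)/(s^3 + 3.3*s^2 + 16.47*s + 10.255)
Set denominator = 0: s^3 + 3.3*s^2 + 16.47*s + 10.255 = (s + 0.7)(s^2 + 2.6*s + 14.65) = 0 → Poles: -0.7, -1.3 + 3.6j, -1.3 - 3.6j
Set numerator = 0: 2*s + 9.4 = 0 → Zeros: -4.7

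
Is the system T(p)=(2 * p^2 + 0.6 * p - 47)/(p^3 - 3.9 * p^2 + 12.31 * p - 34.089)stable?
Denominator: p^3 - 3.9*p^2 + 12.31*p - 34.089 = (p - 3.3)(p^2 - 0.6*p + 10.33). Poles: 0.3 + 3.2j, 0.3 - 3.2j, 3.3. All Re(p)<0: No (unstable)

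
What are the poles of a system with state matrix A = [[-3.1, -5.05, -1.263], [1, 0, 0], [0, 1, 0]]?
Eigenvalues solve det(λI - A) = 0.
Characteristic polynomial: λ^3 + 3.1*λ^2 + 5.05*λ + 1.263 = 0.
Factor: (λ + 0.3)(λ^2 + 2.8*λ + 4.21) = 0.
Roots: -0.3, -1.4 + 1.5j, -1.4 - 1.5j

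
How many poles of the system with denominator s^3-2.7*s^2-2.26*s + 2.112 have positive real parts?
s^3 - 2.7*s^2 - 2.26*s + 2.112 = (s - 0.6)(s - 3.2)(s + 1.1). Poles: -1.1, 0.6, 3.2. RHP poles (Re>0): 2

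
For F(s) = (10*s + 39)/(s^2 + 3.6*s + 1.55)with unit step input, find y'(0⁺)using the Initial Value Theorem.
IVT: y'(0⁺) = lim_{s→∞} s²·Y(s) = lim_{s→∞} s·F(s).
deg(num) = 1, deg(den) = 2, relative degree = 1, so s·F(s) → (leading num)/(leading den) = 10/1 = 10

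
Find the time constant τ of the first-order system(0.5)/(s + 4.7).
First-order system: τ = -1/pole. Pole = -4.7. τ = -1/(-4.7) = 0.2128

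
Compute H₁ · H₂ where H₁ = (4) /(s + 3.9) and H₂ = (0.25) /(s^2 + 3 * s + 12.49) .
Series: H = H₁ · H₂ = (n₁·n₂)/(d₁·d₂).
Num: n₁·n₂ = 1. Den: d₁·d₂ = s^3 + 6.9*s^2 + 24.19*s + 48.711.
H(s) = (1)/(s^3 + 6.9*s^2 + 24.19*s + 48.711)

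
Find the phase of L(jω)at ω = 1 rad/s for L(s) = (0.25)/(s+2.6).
Substitute s = j*1: L(j1) = 0.0837629 - 0.0322165j.
∠L(j1) = atan2(Im, Re) = atan2(-0.0322165, 0.0837629) = -21.04°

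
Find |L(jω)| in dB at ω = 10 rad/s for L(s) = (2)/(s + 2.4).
Substitute s = j*10: L(j10) = 0.0453858 - 0.189107j.
|L(j10)| = sqrt(Re² + Im²) = 0.1945.
20*log₁₀(0.1945) = -14.22 dB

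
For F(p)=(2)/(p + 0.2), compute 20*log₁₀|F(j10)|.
Substitute p = j*10: F(j10) = 0.0039984 - 0.19992j.
|F(j10)| = sqrt(Re² + Im²) = 0.2.
20*log₁₀(0.2) = -13.98 dB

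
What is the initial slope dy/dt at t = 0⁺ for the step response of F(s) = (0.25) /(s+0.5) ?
IVT: y'(0⁺) = lim_{s→∞} s²·Y(s) = lim_{s→∞} s·F(s).
deg(num) = 0, deg(den) = 1, relative degree = 1, so s·F(s) → (leading num)/(leading den) = 0.25/1 = 0.25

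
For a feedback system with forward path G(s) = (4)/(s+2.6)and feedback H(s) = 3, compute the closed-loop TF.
Closed-loop T = G/(1+GH).
Numerator: G_num * H_den = 4.
Denominator: G_den * H_den + G_num * H_num = (s + 2.6) + (12) = s + 14.6.
T(s) = (4)/(s + 14.6)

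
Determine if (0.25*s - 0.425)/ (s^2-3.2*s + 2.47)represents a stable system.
Denominator: s^2 - 3.2*s + 2.47 = (s - 1.9)(s - 1.3). Poles: 1.3, 1.9. All Re(p)<0: No (unstable)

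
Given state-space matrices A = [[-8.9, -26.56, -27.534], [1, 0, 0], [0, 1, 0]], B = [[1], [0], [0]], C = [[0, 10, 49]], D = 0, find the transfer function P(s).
P(s) = C(sI - A)⁻¹B + D.
Characteristic polynomial det(sI - A) = s^3 + 8.9*s^2 + 26.56*s + 27.534.
Numerator from C·adj(sI-A)·B + D·det(sI-A) = 10*s + 49.
P(s) = (10*s + 49)/(s^3 + 8.9*s^2 + 26.56*s + 27.534)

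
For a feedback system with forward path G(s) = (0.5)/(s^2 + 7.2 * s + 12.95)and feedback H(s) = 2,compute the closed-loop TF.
Closed-loop T = G/(1+GH).
Numerator: G_num * H_den = 0.5.
Denominator: G_den * H_den + G_num * H_num = (s^2 + 7.2*s + 12.95) + (1) = s^2 + 7.2*s + 13.95.
T(s) = (0.5)/(s^2 + 7.2*s + 13.95)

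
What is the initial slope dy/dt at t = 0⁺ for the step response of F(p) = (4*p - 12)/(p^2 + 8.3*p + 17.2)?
IVT: y'(0⁺) = lim_{p→∞} p²·Y(p) = lim_{p→∞} p·F(p).
deg(num) = 1, deg(den) = 2, relative degree = 1, so p·F(p) → (leading num)/(leading den) = 4/1 = 4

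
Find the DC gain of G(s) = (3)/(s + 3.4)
DC gain = G(0) = num(0)/den(0) = 3/3.4 = 0.8824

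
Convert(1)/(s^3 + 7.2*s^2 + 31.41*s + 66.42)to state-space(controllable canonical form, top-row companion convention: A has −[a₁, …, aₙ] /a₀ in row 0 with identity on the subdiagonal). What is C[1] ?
Reachable canonical form: C = numerator coefficients (right-aligned, zero-padded to length n).
num = 1, C = [[0, 0, 1]].
C[1] = 0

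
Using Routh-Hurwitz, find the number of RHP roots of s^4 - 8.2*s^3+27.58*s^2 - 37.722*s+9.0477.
Routh array:
s^4: [1, 27.58, 9.0477]; s^3: [-8.2, -37.722]; s^2: [22.9798, 9.0477]; s^1: [-34.4935]; s^0: [9.0477]
First column: [1, -8.2, 22.9798, -34.4935, 9.0477]. Sign changes = RHP roots = 4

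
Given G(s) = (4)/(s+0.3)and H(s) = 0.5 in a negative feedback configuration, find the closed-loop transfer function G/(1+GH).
Closed-loop T = G/(1+GH).
Numerator: G_num * H_den = 4.
Denominator: G_den * H_den + G_num * H_num = (s + 0.3) + (2) = s + 2.3.
T(s) = (4)/(s + 2.3)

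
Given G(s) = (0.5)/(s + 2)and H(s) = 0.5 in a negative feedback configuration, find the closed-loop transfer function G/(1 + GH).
Closed-loop T = G/(1+GH).
Numerator: G_num * H_den = 0.5.
Denominator: G_den * H_den + G_num * H_num = (s + 2) + (0.25) = s + 2.25.
T(s) = (0.5)/(s + 2.25)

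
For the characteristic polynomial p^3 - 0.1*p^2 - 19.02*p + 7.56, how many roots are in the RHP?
p^3 - 0.1*p^2 - 19.02*p + 7.56 = (p - 0.4)(p + 4.5)(p - 4.2). Poles: -4.5, 0.4, 4.2. RHP poles (Re>0): 2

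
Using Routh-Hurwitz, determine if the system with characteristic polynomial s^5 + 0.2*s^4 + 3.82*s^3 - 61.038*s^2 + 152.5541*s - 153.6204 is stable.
Routh array:
s^5: [1, 3.82, 152.5541]; s^4: [0.2, -61.038, -153.6204]; s^3: [309.01, 920.6561]; s^2: [-61.6339, -153.6204]; s^1: [150.459]; s^0: [-153.6204]
First column: [1, 0.2, 309.01, -61.6339, 150.459, -153.6204]. Sign changes = 3.
No, unstable (3 RHP root(s))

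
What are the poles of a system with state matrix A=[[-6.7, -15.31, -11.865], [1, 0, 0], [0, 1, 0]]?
Eigenvalues solve det(λI - A) = 0.
Characteristic polynomial: λ^3 + 6.7*λ^2 + 15.31*λ + 11.865 = 0.
Factor: (λ + 2.1)(λ^2 + 4.6*λ + 5.65) = 0.
Roots: -2.1, -2.3 + 0.6j, -2.3 - 0.6j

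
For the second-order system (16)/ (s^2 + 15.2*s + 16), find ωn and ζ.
Standard form: ωn²/(s²+2ζωn·s+ωn²).
const=16=ωn² → ωn=4, s coeff=15.2=2ζωn → ζ=1.9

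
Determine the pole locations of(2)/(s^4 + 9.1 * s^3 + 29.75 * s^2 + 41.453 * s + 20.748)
Set denominator = 0: s^4 + 9.1*s^3 + 29.75*s^2 + 41.453*s + 20.748 = (s + 1.3)(s + 1.9)(s + 2.4)(s + 3.5) = 0 → Poles: -1.3, -1.9, -2.4, -3.5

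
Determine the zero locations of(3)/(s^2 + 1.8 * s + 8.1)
Numerator is a nonzero constant (3) → Zeros: none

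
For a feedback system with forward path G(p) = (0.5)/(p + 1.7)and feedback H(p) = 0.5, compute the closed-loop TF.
Closed-loop T = G/(1+GH).
Numerator: G_num * H_den = 0.5.
Denominator: G_den * H_den + G_num * H_num = (p + 1.7) + (0.25) = p + 1.95.
T(p) = (0.5)/(p + 1.95)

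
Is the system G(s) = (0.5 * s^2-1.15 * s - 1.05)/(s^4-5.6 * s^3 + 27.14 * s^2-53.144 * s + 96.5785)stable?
Denominator: s^4 - 5.6*s^3 + 27.14*s^2 - 53.144*s + 96.5785 = (s^2 - 2*s + 8.29)(s^2 - 3.6*s + 11.65). Poles: 1 + 2.7j, 1 - 2.7j, 1.8 + 2.9j, 1.8 - 2.9j. All Re(p)<0: No (unstable)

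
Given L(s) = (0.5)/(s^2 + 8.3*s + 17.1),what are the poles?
Set denominator = 0: s^2 + 8.3*s + 17.1 = (s + 3.8)(s + 4.5) = 0 → Poles: -3.8, -4.5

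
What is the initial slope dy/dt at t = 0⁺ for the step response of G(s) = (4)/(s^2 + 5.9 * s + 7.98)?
IVT: y'(0⁺) = lim_{s→∞} s²·Y(s) = lim_{s→∞} s·G(s).
deg(num) = 0, deg(den) = 2, relative degree = 2 ≥ 2, so s·G(s) → 0. Initial slope = 0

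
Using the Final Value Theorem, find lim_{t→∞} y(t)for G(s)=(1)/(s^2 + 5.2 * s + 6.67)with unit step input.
FVT: lim_{t→∞} y(t) = lim_{s→0} s*Y(s) where Y(s) = G(s)/s.
= lim_{s→0} G(s) = G(0) = num(0)/den(0) = 1/6.67 = 0.1499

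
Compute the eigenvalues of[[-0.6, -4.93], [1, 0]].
Eigenvalues solve det(λI - A) = 0.
Characteristic polynomial: λ^2 + 0.6*λ + 4.93 = 0.
Roots: -0.3 + 2.2j, -0.3 - 2.2j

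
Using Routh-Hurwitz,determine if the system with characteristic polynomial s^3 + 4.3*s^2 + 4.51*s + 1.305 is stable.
Routh array:
s^3: [1, 4.51]; s^2: [4.3, 1.305]; s^1: [4.20651]; s^0: [1.305]
First column: [1, 4.3, 4.20651, 1.305]. Sign changes = 0.
Yes, stable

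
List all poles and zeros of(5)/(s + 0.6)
Set denominator = 0: s + 0.6 = 0 → Poles: -0.6
Numerator is a nonzero constant (5) → Zeros: none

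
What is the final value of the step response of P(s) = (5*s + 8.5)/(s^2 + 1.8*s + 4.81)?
FVT: lim_{t→∞} y(t) = lim_{s→0} s*Y(s) where Y(s) = P(s)/s.
= lim_{s→0} P(s) = P(0) = num(0)/den(0) = 8.5/4.81 = 1.767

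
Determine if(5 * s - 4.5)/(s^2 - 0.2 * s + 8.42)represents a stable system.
Denominator: s^2 - 0.2*s + 8.42. Poles: 0.1 + 2.9j, 0.1 - 2.9j. All Re(p)<0: No (unstable)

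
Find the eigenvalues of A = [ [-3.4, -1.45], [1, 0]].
Eigenvalues solve det(λI - A) = 0.
Characteristic polynomial: λ^2 + 3.4*λ + 1.45 = 0.
Factor: (λ + 2.9)(λ + 0.5) = 0.
Roots: -0.5, -2.9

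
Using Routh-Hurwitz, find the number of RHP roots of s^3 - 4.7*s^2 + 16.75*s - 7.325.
Routh array:
s^3: [1, 16.75]; s^2: [-4.7, -7.325]; s^1: [15.1915]; s^0: [-7.325]
First column: [1, -4.7, 15.1915, -7.325]. Sign changes = RHP roots = 3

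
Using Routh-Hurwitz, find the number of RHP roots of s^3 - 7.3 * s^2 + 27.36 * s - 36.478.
Routh array:
s^3: [1, 27.36]; s^2: [-7.3, -36.478]; s^1: [22.363]; s^0: [-36.478]
First column: [1, -7.3, 22.363, -36.478]. Sign changes = RHP roots = 3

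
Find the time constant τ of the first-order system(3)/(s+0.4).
First-order system: τ = -1/pole. Pole = -0.4. τ = -1/(-0.4) = 2.5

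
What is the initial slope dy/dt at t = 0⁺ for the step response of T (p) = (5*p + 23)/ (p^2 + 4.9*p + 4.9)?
IVT: y'(0⁺) = lim_{p→∞} p²·Y(p) = lim_{p→∞} p·T(p).
deg(num) = 1, deg(den) = 2, relative degree = 1, so p·T(p) → (leading num)/(leading den) = 5/1 = 5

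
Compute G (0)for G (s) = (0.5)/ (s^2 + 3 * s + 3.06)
DC gain = G(0) = num(0)/den(0) = 0.5/3.06 = 0.1634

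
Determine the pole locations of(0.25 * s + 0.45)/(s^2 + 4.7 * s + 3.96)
Set denominator = 0: s^2 + 4.7*s + 3.96 = (s + 3.6)(s + 1.1) = 0 → Poles: -1.1, -3.6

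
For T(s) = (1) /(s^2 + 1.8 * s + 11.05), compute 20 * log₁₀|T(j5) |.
Substitute s = j*5: T(j5) = -0.0506164 - 0.0326557j.
|T(j5)| = sqrt(Re² + Im²) = 0.06024.
20*log₁₀(0.06024) = -24.40 dB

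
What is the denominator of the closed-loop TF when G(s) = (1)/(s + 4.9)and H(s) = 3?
Characteristic poly = G_den * H_den + G_num * H_num = (s + 4.9) + (3) = s + 7.9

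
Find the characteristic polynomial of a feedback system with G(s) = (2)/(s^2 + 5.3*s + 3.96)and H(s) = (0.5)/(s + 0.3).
Characteristic poly = G_den * H_den + G_num * H_num = (s^3 + 5.6*s^2 + 5.55*s + 1.188) + (1) = s^3 + 5.6*s^2 + 5.55*s + 2.188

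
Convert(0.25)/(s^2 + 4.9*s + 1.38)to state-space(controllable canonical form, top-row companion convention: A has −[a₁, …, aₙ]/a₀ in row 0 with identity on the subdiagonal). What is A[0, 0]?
Reachable canonical form for den = s^2 + 4.9*s + 1.38: top row of A = -[a₁,a₂,...,aₙ]/a₀, ones on the subdiagonal, zeros elsewhere.
A = [[-4.9, -1.38], [1, 0]].
A[0,0] = -4.9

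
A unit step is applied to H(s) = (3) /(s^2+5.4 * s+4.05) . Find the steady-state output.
FVT: lim_{t→∞} y(t) = lim_{s→0} s*Y(s) where Y(s) = H(s)/s.
= lim_{s→0} H(s) = H(0) = num(0)/den(0) = 3/4.05 = 0.7407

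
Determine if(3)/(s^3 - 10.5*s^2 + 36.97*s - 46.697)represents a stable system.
Denominator: s^3 - 10.5*s^2 + 36.97*s - 46.697 = (s - 4.9)(s^2 - 5.6*s + 9.53). Poles: 2.8 + 1.3j, 2.8 - 1.3j, 4.9. All Re(p)<0: No (unstable)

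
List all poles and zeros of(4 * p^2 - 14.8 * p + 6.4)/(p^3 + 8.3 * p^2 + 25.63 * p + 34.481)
Set denominator = 0: p^3 + 8.3*p^2 + 25.63*p + 34.481 = (p + 4.1)(p^2 + 4.2*p + 8.41) = 0 → Poles: -2.1 + 2j, -2.1 - 2j, -4.1
Set numerator = 0: 4*p^2 - 14.8*p + 6.4 = 4*(p - 3.2)(p - 0.5) = 0 → Zeros: 0.5, 3.2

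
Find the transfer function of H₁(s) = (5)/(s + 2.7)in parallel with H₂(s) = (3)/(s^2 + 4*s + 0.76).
Parallel: H = H₁ + H₂ = (n₁·d₂ + n₂·d₁)/(d₁·d₂).
n₁·d₂ = 5*s^2 + 20*s + 3.8. n₂·d₁ = 3*s + 8.1. Sum = 5*s^2 + 23*s + 11.9. d₁·d₂ = s^3 + 6.7*s^2 + 11.56*s + 2.052.
H(s) = (5*s^2 + 23*s + 11.9)/(s^3 + 6.7*s^2 + 11.56*s + 2.052)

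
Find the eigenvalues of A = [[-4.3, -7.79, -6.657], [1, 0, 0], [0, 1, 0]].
Eigenvalues solve det(λI - A) = 0.
Characteristic polynomial: λ^3 + 4.3*λ^2 + 7.79*λ + 6.657 = 0.
Factor: (λ + 2.1)(λ^2 + 2.2*λ + 3.17) = 0.
Roots: -1.1 + 1.4j, -1.1 - 1.4j, -2.1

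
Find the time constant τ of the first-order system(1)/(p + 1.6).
First-order system: τ = -1/pole. Pole = -1.6. τ = -1/(-1.6) = 0.625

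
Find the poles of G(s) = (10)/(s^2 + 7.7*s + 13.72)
Set denominator = 0: s^2 + 7.7*s + 13.72 = (s + 4.9)(s + 2.8) = 0 → Poles: -2.8, -4.9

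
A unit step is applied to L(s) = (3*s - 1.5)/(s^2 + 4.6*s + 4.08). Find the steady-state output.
FVT: lim_{t→∞} y(t) = lim_{s→0} s*Y(s) where Y(s) = L(s)/s.
= lim_{s→0} L(s) = L(0) = num(0)/den(0) = -1.5/4.08 = -0.3676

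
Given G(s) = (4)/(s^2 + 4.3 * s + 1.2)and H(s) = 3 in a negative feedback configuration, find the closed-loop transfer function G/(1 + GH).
Closed-loop T = G/(1+GH).
Numerator: G_num * H_den = 4.
Denominator: G_den * H_den + G_num * H_num = (s^2 + 4.3*s + 1.2) + (12) = s^2 + 4.3*s + 13.2.
T(s) = (4)/(s^2 + 4.3*s + 13.2)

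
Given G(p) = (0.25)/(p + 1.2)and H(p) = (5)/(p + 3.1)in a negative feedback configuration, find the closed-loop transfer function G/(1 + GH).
Closed-loop T = G/(1+GH).
Numerator: G_num * H_den = 0.25*p + 0.775.
Denominator: G_den * H_den + G_num * H_num = (p^2 + 4.3*p + 3.72) + (1.25) = p^2 + 4.3*p + 4.97.
T(p) = (0.25*p + 0.775)/(p^2 + 4.3*p + 4.97)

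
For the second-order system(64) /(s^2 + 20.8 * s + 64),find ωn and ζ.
Standard form: ωn²/(s²+2ζωn·s+ωn²).
const=64=ωn² → ωn=8, s coeff=20.8=2ζωn → ζ=1.3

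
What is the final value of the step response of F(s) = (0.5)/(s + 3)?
FVT: lim_{t→∞} y(t) = lim_{s→0} s*Y(s) where Y(s) = F(s)/s.
= lim_{s→0} F(s) = F(0) = num(0)/den(0) = 0.5/3 = 0.1667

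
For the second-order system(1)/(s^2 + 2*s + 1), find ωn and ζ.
Standard form: ωn²/(s²+2ζωn·s+ωn²).
const=1=ωn² → ωn=1, s coeff=2=2ζωn → ζ=1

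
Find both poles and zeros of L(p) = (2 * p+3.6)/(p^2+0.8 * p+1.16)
Set denominator = 0: p^2 + 0.8*p + 1.16 = 0 → Poles: -0.4 + 1j, -0.4 - 1j
Set numerator = 0: 2*p + 3.6 = 0 → Zeros: -1.8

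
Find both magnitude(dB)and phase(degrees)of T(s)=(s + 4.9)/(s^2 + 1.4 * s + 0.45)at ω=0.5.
Substitute s = j*0.5: T(j0.5) = 2.50943 - 6.28302j.
|T| = 20*log₁₀(sqrt(Re²+Im²)) = 16.61 dB.
∠T = atan2(Im, Re) = -68.23°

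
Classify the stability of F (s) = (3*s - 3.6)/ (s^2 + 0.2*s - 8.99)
Denominator: s^2 + 0.2*s - 8.99 = (s - 2.9)(s + 3.1). Poles: -3.1, 2.9. Unstable (1 pole(s) in RHP)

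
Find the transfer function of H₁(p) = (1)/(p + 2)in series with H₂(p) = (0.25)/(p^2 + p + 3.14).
Series: H = H₁ · H₂ = (n₁·n₂)/(d₁·d₂).
Num: n₁·n₂ = 0.25. Den: d₁·d₂ = p^3 + 3*p^2 + 5.14*p + 6.28.
H(p) = (0.25)/(p^3 + 3*p^2 + 5.14*p + 6.28)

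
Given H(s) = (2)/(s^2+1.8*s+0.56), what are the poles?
Set denominator = 0: s^2 + 1.8*s + 0.56 = (s + 1.4)(s + 0.4) = 0 → Poles: -0.4, -1.4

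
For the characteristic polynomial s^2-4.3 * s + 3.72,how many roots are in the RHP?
s^2 - 4.3*s + 3.72 = (s - 3.1)(s - 1.2). Poles: 1.2, 3.1. RHP poles (Re>0): 2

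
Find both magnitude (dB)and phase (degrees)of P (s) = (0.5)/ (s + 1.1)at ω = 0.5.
Substitute s = j*0.5: P(j0.5) = 0.376712 - 0.171233j.
|P| = 20*log₁₀(sqrt(Re²+Im²)) = -7.66 dB.
∠P = atan2(Im, Re) = -24.44°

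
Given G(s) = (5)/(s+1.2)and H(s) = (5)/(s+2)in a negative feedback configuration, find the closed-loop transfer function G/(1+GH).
Closed-loop T = G/(1+GH).
Numerator: G_num * H_den = 5*s + 10.
Denominator: G_den * H_den + G_num * H_num = (s^2 + 3.2*s + 2.4) + (25) = s^2 + 3.2*s + 27.4.
T(s) = (5*s + 10)/(s^2 + 3.2*s + 27.4)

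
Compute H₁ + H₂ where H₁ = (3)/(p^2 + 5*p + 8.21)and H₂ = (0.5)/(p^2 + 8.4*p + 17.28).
Parallel: H = H₁ + H₂ = (n₁·d₂ + n₂·d₁)/(d₁·d₂).
n₁·d₂ = 3*p^2 + 25.2*p + 51.84. n₂·d₁ = 0.5*p^2 + 2.5*p + 4.105. Sum = 3.5*p^2 + 27.7*p + 55.945. d₁·d₂ = p^4 + 13.4*p^3 + 67.49*p^2 + 155.364*p + 141.8688.
H(p) = (3.5*p^2 + 27.7*p + 55.945)/(p^4 + 13.4*p^3 + 67.49*p^2 + 155.364*p + 141.8688)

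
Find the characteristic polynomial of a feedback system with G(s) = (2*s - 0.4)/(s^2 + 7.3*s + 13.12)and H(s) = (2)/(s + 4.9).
Characteristic poly = G_den * H_den + G_num * H_num = (s^3 + 12.2*s^2 + 48.89*s + 64.288) + (4*s - 0.8) = s^3 + 12.2*s^2 + 52.89*s + 63.488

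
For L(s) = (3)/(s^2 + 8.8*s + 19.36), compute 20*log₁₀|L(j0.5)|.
Substitute s = j*0.5: L(j0.5) = 0.149083 - 0.0343256j.
|L(j0.5)| = sqrt(Re² + Im²) = 0.153.
20*log₁₀(0.153) = -16.31 dB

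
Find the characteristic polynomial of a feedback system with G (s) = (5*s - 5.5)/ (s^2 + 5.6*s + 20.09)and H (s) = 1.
Characteristic poly = G_den * H_den + G_num * H_num = (s^2 + 5.6*s + 20.09) + (5*s - 5.5) = s^2 + 10.6*s + 14.59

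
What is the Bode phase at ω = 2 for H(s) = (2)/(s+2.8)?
Substitute s = j*2: H(j2) = 0.472973 - 0.337838j.
∠H(j2) = atan2(Im, Re) = atan2(-0.337838, 0.472973) = -35.54°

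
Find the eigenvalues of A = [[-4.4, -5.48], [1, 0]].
Eigenvalues solve det(λI - A) = 0.
Characteristic polynomial: λ^2 + 4.4*λ + 5.48 = 0.
Roots: -2.2 + 0.8j, -2.2 - 0.8j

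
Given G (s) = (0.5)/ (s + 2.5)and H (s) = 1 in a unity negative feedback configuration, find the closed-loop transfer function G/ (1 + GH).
Closed-loop T = G/(1+GH).
Numerator: G_num * H_den = 0.5.
Denominator: G_den * H_den + G_num * H_num = (s + 2.5) + (0.5) = s + 3.
T(s) = (0.5)/(s + 3)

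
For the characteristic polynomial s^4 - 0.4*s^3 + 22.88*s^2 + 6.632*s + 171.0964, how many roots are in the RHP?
s^4 - 0.4*s^3 + 22.88*s^2 + 6.632*s + 171.0964 = (s^2 - 2.2*s + 16.42)(s^2 + 1.8*s + 10.42). Poles: -0.9 + 3.1j, -0.9 - 3.1j, 1.1 + 3.9j, 1.1 - 3.9j. RHP poles (Re>0): 2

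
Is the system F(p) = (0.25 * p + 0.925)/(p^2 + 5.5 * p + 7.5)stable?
Denominator: p^2 + 5.5*p + 7.5 = (p + 2.5)(p + 3). Poles: -2.5, -3. All Re(p)<0: Yes (stable)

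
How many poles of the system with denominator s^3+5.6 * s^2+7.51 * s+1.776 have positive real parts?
s^3 + 5.6*s^2 + 7.51*s + 1.776 = (s + 3.7)(s + 0.3)(s + 1.6). Poles: -0.3, -1.6, -3.7. RHP poles (Re>0): 0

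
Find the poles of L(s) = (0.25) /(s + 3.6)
Set denominator = 0: s + 3.6 = 0 → Poles: -3.6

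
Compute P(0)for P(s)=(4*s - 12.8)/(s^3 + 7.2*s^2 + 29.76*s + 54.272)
DC gain = P(0) = num(0)/den(0) = -12.8/54.272 = -0.2358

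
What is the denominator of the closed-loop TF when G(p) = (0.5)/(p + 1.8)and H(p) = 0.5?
Characteristic poly = G_den * H_den + G_num * H_num = (p + 1.8) + (0.25) = p + 2.05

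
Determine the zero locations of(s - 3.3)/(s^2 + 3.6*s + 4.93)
Set numerator = 0: s - 3.3 = 0 → Zeros: 3.3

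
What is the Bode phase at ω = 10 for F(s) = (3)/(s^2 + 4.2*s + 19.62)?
Substitute s = j*10: F(j10) = -0.0293181 - 0.0153193j.
∠F(j10) = atan2(Im, Re) = atan2(-0.0153193, -0.0293181) = -152.41°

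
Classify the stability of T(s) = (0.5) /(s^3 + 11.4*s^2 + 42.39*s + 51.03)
Denominator: s^3 + 11.4*s^2 + 42.39*s + 51.03 = (s + 2.7)(s + 4.5)(s + 4.2). Poles: -2.7, -4.2, -4.5. Stable (all poles in LHP)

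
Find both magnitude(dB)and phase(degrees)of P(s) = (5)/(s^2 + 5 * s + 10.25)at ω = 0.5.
Substitute s = j*0.5: P(j0.5) = 0.470588 - 0.117647j.
|P| = 20*log₁₀(sqrt(Re²+Im²)) = -6.28 dB.
∠P = atan2(Im, Re) = -14.04°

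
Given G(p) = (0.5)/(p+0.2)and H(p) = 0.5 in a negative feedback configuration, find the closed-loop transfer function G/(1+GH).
Closed-loop T = G/(1+GH).
Numerator: G_num * H_den = 0.5.
Denominator: G_den * H_den + G_num * H_num = (p + 0.2) + (0.25) = p + 0.45.
T(p) = (0.5)/(p + 0.45)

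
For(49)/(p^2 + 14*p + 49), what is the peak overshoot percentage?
Standard form: ωn²/(p²+2ζωn·p+ωn²) → ωn = 7, ζ = 1.
ζ ≥ 1, so the response is non-oscillatory: peak overshoot = 0%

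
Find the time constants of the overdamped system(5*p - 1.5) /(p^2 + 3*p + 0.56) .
Overdamped: real poles at -0.2, -2.8. τ = -1/pole → τ₁ = 5, τ₂ = 0.3571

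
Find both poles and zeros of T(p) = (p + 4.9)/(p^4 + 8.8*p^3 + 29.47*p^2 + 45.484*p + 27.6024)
Set denominator = 0: p^4 + 8.8*p^3 + 29.47*p^2 + 45.484*p + 27.6024 = (p + 3.1)(p + 2.1)(p^2 + 3.6*p + 4.24) = 0 → Poles: -1.8 + 1j, -1.8 - 1j, -2.1, -3.1
Set numerator = 0: p + 4.9 = 0 → Zeros: -4.9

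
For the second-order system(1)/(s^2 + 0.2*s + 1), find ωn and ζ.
Standard form: ωn²/(s²+2ζωn·s+ωn²).
const=1=ωn² → ωn=1, s coeff=0.2=2ζωn → ζ=0.1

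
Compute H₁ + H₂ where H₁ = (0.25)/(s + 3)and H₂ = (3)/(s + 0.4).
Parallel: H = H₁ + H₂ = (n₁·d₂ + n₂·d₁)/(d₁·d₂).
n₁·d₂ = 0.25*s + 0.1. n₂·d₁ = 3*s + 9. Sum = 3.25*s + 9.1. d₁·d₂ = s^2 + 3.4*s + 1.2.
H(s) = (3.25*s + 9.1)/(s^2 + 3.4*s + 1.2)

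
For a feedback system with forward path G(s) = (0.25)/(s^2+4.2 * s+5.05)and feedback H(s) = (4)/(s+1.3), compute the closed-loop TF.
Closed-loop T = G/(1+GH).
Numerator: G_num * H_den = 0.25*s + 0.325.
Denominator: G_den * H_den + G_num * H_num = (s^3 + 5.5*s^2 + 10.51*s + 6.565) + (1) = s^3 + 5.5*s^2 + 10.51*s + 7.565.
T(s) = (0.25*s + 0.325)/(s^3 + 5.5*s^2 + 10.51*s + 7.565)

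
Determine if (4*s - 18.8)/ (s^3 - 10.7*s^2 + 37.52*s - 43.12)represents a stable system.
Denominator: s^3 - 10.7*s^2 + 37.52*s - 43.12 = (s - 2.8)(s - 3.5)(s - 4.4). Poles: 2.8, 3.5, 4.4. All Re(p)<0: No (unstable)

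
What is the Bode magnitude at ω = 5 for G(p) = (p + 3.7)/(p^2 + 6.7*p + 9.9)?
Substitute p = j*5: G(j5) = 0.082673 - 0.147712j.
|G(j5)| = sqrt(Re² + Im²) = 0.1693.
20*log₁₀(0.1693) = -15.43 dB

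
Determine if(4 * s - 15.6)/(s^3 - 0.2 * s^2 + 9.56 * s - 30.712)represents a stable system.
Denominator: s^3 - 0.2*s^2 + 9.56*s - 30.712 = (s - 2.2)(s^2 + 2*s + 13.96). Poles: -1 + 3.6j, -1 - 3.6j, 2.2. All Re(p)<0: No (unstable)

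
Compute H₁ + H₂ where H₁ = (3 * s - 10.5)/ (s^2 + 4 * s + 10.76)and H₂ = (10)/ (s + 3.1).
Parallel: H = H₁ + H₂ = (n₁·d₂ + n₂·d₁)/(d₁·d₂).
n₁·d₂ = 3*s^2 - 1.2*s - 32.55. n₂·d₁ = 10*s^2 + 40*s + 107.6. Sum = 13*s^2 + 38.8*s + 75.05. d₁·d₂ = s^3 + 7.1*s^2 + 23.16*s + 33.356.
H(s) = (13*s^2 + 38.8*s + 75.05)/(s^3 + 7.1*s^2 + 23.16*s + 33.356)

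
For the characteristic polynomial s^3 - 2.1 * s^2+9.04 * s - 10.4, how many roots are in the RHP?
s^3 - 2.1*s^2 + 9.04*s - 10.4 = (s - 1.3)(s^2 - 0.8*s + 8). Poles: 0.4 + 2.8j, 0.4 - 2.8j, 1.3. RHP poles (Re>0): 3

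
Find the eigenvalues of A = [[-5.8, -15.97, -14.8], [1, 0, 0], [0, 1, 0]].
Eigenvalues solve det(λI - A) = 0.
Characteristic polynomial: λ^3 + 5.8*λ^2 + 15.97*λ + 14.8 = 0.
Factor: (λ + 1.6)(λ^2 + 4.2*λ + 9.25) = 0.
Roots: -1.6, -2.1 + 2.2j, -2.1 - 2.2j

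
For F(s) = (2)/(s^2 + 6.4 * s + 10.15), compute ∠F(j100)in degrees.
Substitute s = j*100: F(j100) = -0.000199385 - 1.27736e-05j.
∠F(j100) = atan2(Im, Re) = atan2(-1.27736e-05, -0.000199385) = -176.33°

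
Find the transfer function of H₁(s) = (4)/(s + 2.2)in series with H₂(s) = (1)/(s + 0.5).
Series: H = H₁ · H₂ = (n₁·n₂)/(d₁·d₂).
Num: n₁·n₂ = 4. Den: d₁·d₂ = s^2 + 2.7*s + 1.1.
H(s) = (4)/(s^2 + 2.7*s + 1.1)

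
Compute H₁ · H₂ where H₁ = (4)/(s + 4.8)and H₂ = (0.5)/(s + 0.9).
Series: H = H₁ · H₂ = (n₁·n₂)/(d₁·d₂).
Num: n₁·n₂ = 2. Den: d₁·d₂ = s^2 + 5.7*s + 4.32.
H(s) = (2)/(s^2 + 5.7*s + 4.32)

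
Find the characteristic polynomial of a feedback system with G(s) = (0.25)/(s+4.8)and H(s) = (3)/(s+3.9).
Characteristic poly = G_den * H_den + G_num * H_num = (s^2 + 8.7*s + 18.72) + (0.75) = s^2 + 8.7*s + 19.47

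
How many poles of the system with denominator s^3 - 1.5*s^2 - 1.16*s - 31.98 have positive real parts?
s^3 - 1.5*s^2 - 1.16*s - 31.98 = (s - 3.9)(s^2 + 2.4*s + 8.2). Poles: -1.2 + 2.6j, -1.2 - 2.6j, 3.9. RHP poles (Re>0): 1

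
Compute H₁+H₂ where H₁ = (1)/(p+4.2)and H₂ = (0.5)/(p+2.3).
Parallel: H = H₁ + H₂ = (n₁·d₂ + n₂·d₁)/(d₁·d₂).
n₁·d₂ = p + 2.3. n₂·d₁ = 0.5*p + 2.1. Sum = 1.5*p + 4.4. d₁·d₂ = p^2 + 6.5*p + 9.66.
H(p) = (1.5*p + 4.4)/(p^2 + 6.5*p + 9.66)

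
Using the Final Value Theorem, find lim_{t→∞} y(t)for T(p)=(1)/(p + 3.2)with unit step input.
FVT: lim_{t→∞} y(t) = lim_{p→0} p*Y(p) where Y(p) = T(p)/p.
= lim_{p→0} T(p) = T(0) = num(0)/den(0) = 1/3.2 = 0.3125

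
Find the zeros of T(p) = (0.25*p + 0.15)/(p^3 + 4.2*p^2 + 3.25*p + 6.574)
Set numerator = 0: 0.25*p + 0.15 = 0 → Zeros: -0.6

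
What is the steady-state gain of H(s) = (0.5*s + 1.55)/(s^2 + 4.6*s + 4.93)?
DC gain = H(0) = num(0)/den(0) = 1.55/4.93 = 0.3144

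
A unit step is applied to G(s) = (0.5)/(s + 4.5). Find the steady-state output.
FVT: lim_{t→∞} y(t) = lim_{s→0} s*Y(s) where Y(s) = G(s)/s.
= lim_{s→0} G(s) = G(0) = num(0)/den(0) = 0.5/4.5 = 0.1111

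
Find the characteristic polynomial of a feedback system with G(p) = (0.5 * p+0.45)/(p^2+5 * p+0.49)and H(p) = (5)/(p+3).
Characteristic poly = G_den * H_den + G_num * H_num = (p^3 + 8*p^2 + 15.49*p + 1.47) + (2.5*p + 2.25) = p^3 + 8*p^2 + 17.99*p + 3.72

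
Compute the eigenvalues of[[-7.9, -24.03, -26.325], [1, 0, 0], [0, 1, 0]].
Eigenvalues solve det(λI - A) = 0.
Characteristic polynomial: λ^3 + 7.9*λ^2 + 24.03*λ + 26.325 = 0.
Factor: (λ + 2.5)(λ^2 + 5.4*λ + 10.53) = 0.
Roots: -2.5, -2.7 + 1.8j, -2.7 - 1.8j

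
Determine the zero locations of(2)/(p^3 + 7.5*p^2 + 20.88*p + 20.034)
Numerator is a nonzero constant (2) → Zeros: none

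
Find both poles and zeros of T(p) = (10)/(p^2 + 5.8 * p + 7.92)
Set denominator = 0: p^2 + 5.8*p + 7.92 = (p + 3.6)(p + 2.2) = 0 → Poles: -2.2, -3.6
Numerator is a nonzero constant (10) → Zeros: none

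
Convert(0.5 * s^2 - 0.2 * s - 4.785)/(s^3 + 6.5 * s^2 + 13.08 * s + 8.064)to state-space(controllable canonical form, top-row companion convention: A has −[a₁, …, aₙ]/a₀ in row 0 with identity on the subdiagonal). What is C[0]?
Reachable canonical form: C = numerator coefficients (right-aligned, zero-padded to length n).
num = 0.5*s^2 - 0.2*s - 4.785, C = [[0.5, -0.2, -4.785]].
C[0] = 0.5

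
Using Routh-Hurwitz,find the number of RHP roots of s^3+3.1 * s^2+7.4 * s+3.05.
Routh array:
s^3: [1, 7.4]; s^2: [3.1, 3.05]; s^1: [6.41613]; s^0: [3.05]
First column: [1, 3.1, 6.41613, 3.05]. Sign changes = RHP roots = 0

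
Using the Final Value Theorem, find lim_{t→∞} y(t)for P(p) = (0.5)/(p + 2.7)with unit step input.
FVT: lim_{t→∞} y(t) = lim_{p→0} p*Y(p) where Y(p) = P(p)/p.
= lim_{p→0} P(p) = P(0) = num(0)/den(0) = 0.5/2.7 = 0.1852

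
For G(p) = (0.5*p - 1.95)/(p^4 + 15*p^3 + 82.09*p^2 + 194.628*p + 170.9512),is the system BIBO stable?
Denominator: p^4 + 15*p^3 + 82.09*p^2 + 194.628*p + 170.9512 = (p + 4.9)(p + 4.9)(p^2 + 5.2*p + 7.12). Poles: -2.6 + 0.6j, -2.6 - 0.6j, -4.9, -4.9. All Re(p)<0: Yes (stable)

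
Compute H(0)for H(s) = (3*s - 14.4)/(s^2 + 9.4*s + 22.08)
DC gain = H(0) = num(0)/den(0) = -14.4/22.08 = -0.6522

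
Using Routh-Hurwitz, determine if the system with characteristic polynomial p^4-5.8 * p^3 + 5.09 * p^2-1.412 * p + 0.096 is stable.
Routh array:
p^4: [1, 5.09, 0.096]; p^3: [-5.8, -1.412]; p^2: [4.84655, 0.096]; p^1: [-1.29711]; p^0: [0.096]
First column: [1, -5.8, 4.84655, -1.29711, 0.096]. Sign changes = 4.
No, unstable (4 RHP root(s))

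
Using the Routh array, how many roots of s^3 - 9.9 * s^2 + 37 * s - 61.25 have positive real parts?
Routh array:
s^3: [1, 37]; s^2: [-9.9, -61.25]; s^1: [30.8131]; s^0: [-61.25]
First column: [1, -9.9, 30.8131, -61.25]. Sign changes = RHP roots = 3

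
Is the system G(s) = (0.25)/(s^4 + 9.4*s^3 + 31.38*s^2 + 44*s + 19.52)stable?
Denominator: s^4 + 9.4*s^3 + 31.38*s^2 + 44*s + 19.52 = (s + 4)(s + 0.8)(s^2 + 4.6*s + 6.1). Poles: -0.8, -2.3 + 0.9j, -2.3 - 0.9j, -4. All Re(p)<0: Yes (stable)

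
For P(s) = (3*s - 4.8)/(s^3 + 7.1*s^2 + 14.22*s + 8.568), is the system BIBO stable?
Denominator: s^3 + 7.1*s^2 + 14.22*s + 8.568 = (s + 1.7)(s + 1.2)(s + 4.2). Poles: -1.2, -1.7, -4.2. All Re(p)<0: Yes (stable)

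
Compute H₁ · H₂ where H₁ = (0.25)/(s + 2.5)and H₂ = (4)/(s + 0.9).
Series: H = H₁ · H₂ = (n₁·n₂)/(d₁·d₂).
Num: n₁·n₂ = 1. Den: d₁·d₂ = s^2 + 3.4*s + 2.25.
H(s) = (1)/(s^2 + 3.4*s + 2.25)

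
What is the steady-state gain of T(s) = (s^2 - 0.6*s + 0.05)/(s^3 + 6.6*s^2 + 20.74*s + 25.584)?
DC gain = T(0) = num(0)/den(0) = 0.05/25.584 = 0.001954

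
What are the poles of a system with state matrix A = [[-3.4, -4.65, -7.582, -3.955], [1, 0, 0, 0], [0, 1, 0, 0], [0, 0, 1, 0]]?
Eigenvalues solve det(λI - A) = 0.
Characteristic polynomial: λ^4 + 3.4*λ^3 + 4.65*λ^2 + 7.582*λ + 3.955 = 0.
Factor: (λ + 0.7)(λ + 2.5)(λ^2 + 0.2*λ + 2.26) = 0.
Roots: -0.1 + 1.5j, -0.1 - 1.5j, -0.7, -2.5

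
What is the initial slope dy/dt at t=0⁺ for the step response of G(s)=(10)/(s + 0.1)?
IVT: y'(0⁺) = lim_{s→∞} s²·Y(s) = lim_{s→∞} s·G(s).
deg(num) = 0, deg(den) = 1, relative degree = 1, so s·G(s) → (leading num)/(leading den) = 10/1 = 10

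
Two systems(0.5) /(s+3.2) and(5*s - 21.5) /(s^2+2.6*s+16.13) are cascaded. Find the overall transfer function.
Series: H = H₁ · H₂ = (n₁·n₂)/(d₁·d₂).
Num: n₁·n₂ = 2.5*s - 10.75. Den: d₁·d₂ = s^3 + 5.8*s^2 + 24.45*s + 51.616.
H(s) = (2.5*s - 10.75)/(s^3 + 5.8*s^2 + 24.45*s + 51.616)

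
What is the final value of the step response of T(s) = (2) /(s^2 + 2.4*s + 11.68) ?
FVT: lim_{t→∞} y(t) = lim_{s→0} s*Y(s) where Y(s) = T(s)/s.
= lim_{s→0} T(s) = T(0) = num(0)/den(0) = 2/11.68 = 0.1712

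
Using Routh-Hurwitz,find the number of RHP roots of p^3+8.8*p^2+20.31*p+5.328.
Routh array:
p^3: [1, 20.31]; p^2: [8.8, 5.328]; p^1: [19.7045]; p^0: [5.328]
First column: [1, 8.8, 19.7045, 5.328]. Sign changes = RHP roots = 0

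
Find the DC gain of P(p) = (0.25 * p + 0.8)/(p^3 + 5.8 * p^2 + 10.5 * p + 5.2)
DC gain = P(0) = num(0)/den(0) = 0.8/5.2 = 0.1538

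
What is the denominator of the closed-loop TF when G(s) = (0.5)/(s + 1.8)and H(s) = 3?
Characteristic poly = G_den * H_den + G_num * H_num = (s + 1.8) + (1.5) = s + 3.3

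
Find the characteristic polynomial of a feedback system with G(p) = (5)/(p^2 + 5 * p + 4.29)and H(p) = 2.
Characteristic poly = G_den * H_den + G_num * H_num = (p^2 + 5*p + 4.29) + (10) = p^2 + 5*p + 14.29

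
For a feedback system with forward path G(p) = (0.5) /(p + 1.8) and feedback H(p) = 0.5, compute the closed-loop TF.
Closed-loop T = G/(1+GH).
Numerator: G_num * H_den = 0.5.
Denominator: G_den * H_den + G_num * H_num = (p + 1.8) + (0.25) = p + 2.05.
T(p) = (0.5)/(p + 2.05)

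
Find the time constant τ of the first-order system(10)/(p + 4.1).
First-order system: τ = -1/pole. Pole = -4.1. τ = -1/(-4.1) = 0.2439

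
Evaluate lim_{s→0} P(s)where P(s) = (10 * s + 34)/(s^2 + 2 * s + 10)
DC gain = P(0) = num(0)/den(0) = 34/10 = 3.4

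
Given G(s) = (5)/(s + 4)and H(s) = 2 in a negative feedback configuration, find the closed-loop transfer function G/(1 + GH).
Closed-loop T = G/(1+GH).
Numerator: G_num * H_den = 5.
Denominator: G_den * H_den + G_num * H_num = (s + 4) + (10) = s + 14.
T(s) = (5)/(s + 14)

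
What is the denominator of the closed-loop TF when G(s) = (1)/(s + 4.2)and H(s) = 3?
Characteristic poly = G_den * H_den + G_num * H_num = (s + 4.2) + (3) = s + 7.2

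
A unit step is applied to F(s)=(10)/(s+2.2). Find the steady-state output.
FVT: lim_{t→∞} y(t) = lim_{s→0} s*Y(s) where Y(s) = F(s)/s.
= lim_{s→0} F(s) = F(0) = num(0)/den(0) = 10/2.2 = 4.545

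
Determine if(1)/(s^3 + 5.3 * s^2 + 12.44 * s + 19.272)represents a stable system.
Denominator: s^3 + 5.3*s^2 + 12.44*s + 19.272 = (s + 3.3)(s^2 + 2*s + 5.84). Poles: -1 + 2.2j, -1 - 2.2j, -3.3. All Re(p)<0: Yes (stable)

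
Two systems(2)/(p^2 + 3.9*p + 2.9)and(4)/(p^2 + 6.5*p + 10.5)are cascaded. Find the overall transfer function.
Series: H = H₁ · H₂ = (n₁·n₂)/(d₁·d₂).
Num: n₁·n₂ = 8. Den: d₁·d₂ = p^4 + 10.4*p^3 + 38.75*p^2 + 59.8*p + 30.45.
H(p) = (8)/(p^4 + 10.4*p^3 + 38.75*p^2 + 59.8*p + 30.45)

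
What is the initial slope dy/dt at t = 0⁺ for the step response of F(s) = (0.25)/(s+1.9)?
IVT: y'(0⁺) = lim_{s→∞} s²·Y(s) = lim_{s→∞} s·F(s).
deg(num) = 0, deg(den) = 1, relative degree = 1, so s·F(s) → (leading num)/(leading den) = 0.25/1 = 0.25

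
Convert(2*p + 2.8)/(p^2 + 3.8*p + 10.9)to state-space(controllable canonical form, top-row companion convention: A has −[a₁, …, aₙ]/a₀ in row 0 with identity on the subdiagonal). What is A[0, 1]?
Reachable canonical form for den = p^2 + 3.8*p + 10.9: top row of A = -[a₁,a₂,...,aₙ]/a₀, ones on the subdiagonal, zeros elsewhere.
A = [[-3.8, -10.9], [1, 0]].
A[0,1] = -10.9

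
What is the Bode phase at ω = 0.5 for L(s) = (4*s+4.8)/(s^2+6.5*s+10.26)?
Substitute s = j*0.5: L(j0.5) = 0.492477 + 0.0399052j.
∠L(j0.5) = atan2(Im, Re) = atan2(0.0399052, 0.492477) = 4.63°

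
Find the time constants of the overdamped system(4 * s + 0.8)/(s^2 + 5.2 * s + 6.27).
Overdamped: real poles at -3.3, -1.9. τ = -1/pole → τ₁ = 0.303, τ₂ = 0.5263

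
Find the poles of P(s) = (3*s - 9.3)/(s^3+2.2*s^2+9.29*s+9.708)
Set denominator = 0: s^3 + 2.2*s^2 + 9.29*s + 9.708 = (s + 1.2)(s^2 + s + 8.09) = 0 → Poles: -0.5 + 2.8j, -0.5 - 2.8j, -1.2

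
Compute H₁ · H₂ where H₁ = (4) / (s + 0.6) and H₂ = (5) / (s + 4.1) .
Series: H = H₁ · H₂ = (n₁·n₂)/(d₁·d₂).
Num: n₁·n₂ = 20. Den: d₁·d₂ = s^2 + 4.7*s + 2.46.
H(s) = (20)/(s^2 + 4.7*s + 2.46)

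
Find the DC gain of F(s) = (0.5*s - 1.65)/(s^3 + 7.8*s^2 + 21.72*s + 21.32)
DC gain = F(0) = num(0)/den(0) = -1.65/21.32 = -0.07739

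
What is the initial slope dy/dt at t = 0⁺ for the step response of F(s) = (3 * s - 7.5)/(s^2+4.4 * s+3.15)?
IVT: y'(0⁺) = lim_{s→∞} s²·Y(s) = lim_{s→∞} s·F(s).
deg(num) = 1, deg(den) = 2, relative degree = 1, so s·F(s) → (leading num)/(leading den) = 3/1 = 3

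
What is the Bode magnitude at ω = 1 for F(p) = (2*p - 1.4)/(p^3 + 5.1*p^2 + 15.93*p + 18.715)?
Substitute p = j*1: F(j1) = 0.0264504 + 0.117892j.
|F(j1)| = sqrt(Re² + Im²) = 0.1208.
20*log₁₀(0.1208) = -18.36 dB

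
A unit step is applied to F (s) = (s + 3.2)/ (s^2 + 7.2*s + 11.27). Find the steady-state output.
FVT: lim_{t→∞} y(t) = lim_{s→0} s*Y(s) where Y(s) = F(s)/s.
= lim_{s→0} F(s) = F(0) = num(0)/den(0) = 3.2/11.27 = 0.2839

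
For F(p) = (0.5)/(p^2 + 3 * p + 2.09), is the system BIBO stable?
Denominator: p^2 + 3*p + 2.09 = (p + 1.1)(p + 1.9). Poles: -1.1, -1.9. All Re(p)<0: Yes (stable)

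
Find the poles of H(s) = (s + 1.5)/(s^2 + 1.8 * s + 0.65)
Set denominator = 0: s^2 + 1.8*s + 0.65 = (s + 0.5)(s + 1.3) = 0 → Poles: -0.5, -1.3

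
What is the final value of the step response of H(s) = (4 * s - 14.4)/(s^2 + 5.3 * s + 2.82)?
FVT: lim_{t→∞} y(t) = lim_{s→0} s*Y(s) where Y(s) = H(s)/s.
= lim_{s→0} H(s) = H(0) = num(0)/den(0) = -14.4/2.82 = -5.106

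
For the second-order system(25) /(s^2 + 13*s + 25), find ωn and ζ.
Standard form: ωn²/(s²+2ζωn·s+ωn²).
const=25=ωn² → ωn=5, s coeff=13=2ζωn → ζ=1.3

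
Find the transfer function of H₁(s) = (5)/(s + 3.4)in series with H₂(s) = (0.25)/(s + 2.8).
Series: H = H₁ · H₂ = (n₁·n₂)/(d₁·d₂).
Num: n₁·n₂ = 1.25. Den: d₁·d₂ = s^2 + 6.2*s + 9.52.
H(s) = (1.25)/(s^2 + 6.2*s + 9.52)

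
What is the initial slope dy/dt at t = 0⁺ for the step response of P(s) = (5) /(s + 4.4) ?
IVT: y'(0⁺) = lim_{s→∞} s²·Y(s) = lim_{s→∞} s·P(s).
deg(num) = 0, deg(den) = 1, relative degree = 1, so s·P(s) → (leading num)/(leading den) = 5/1 = 5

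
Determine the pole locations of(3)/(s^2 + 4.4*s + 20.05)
Set denominator = 0: s^2 + 4.4*s + 20.05 = 0 → Poles: -2.2 + 3.9j, -2.2 - 3.9j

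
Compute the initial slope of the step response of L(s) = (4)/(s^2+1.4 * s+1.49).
IVT: y'(0⁺) = lim_{s→∞} s²·Y(s) = lim_{s→∞} s·L(s).
deg(num) = 0, deg(den) = 2, relative degree = 2 ≥ 2, so s·L(s) → 0. Initial slope = 0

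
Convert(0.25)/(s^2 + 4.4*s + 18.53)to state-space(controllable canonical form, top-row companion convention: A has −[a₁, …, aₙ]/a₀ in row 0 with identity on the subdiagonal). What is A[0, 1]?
Reachable canonical form for den = s^2 + 4.4*s + 18.53: top row of A = -[a₁,a₂,...,aₙ]/a₀, ones on the subdiagonal, zeros elsewhere.
A = [[-4.4, -18.53], [1, 0]].
A[0,1] = -18.53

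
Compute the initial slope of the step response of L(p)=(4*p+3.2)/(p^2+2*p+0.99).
IVT: y'(0⁺) = lim_{p→∞} p²·Y(p) = lim_{p→∞} p·L(p).
deg(num) = 1, deg(den) = 2, relative degree = 1, so p·L(p) → (leading num)/(leading den) = 4/1 = 4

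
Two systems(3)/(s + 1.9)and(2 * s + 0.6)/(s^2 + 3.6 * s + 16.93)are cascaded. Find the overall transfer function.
Series: H = H₁ · H₂ = (n₁·n₂)/(d₁·d₂).
Num: n₁·n₂ = 6*s + 1.8. Den: d₁·d₂ = s^3 + 5.5*s^2 + 23.77*s + 32.167.
H(s) = (6*s + 1.8)/(s^3 + 5.5*s^2 + 23.77*s + 32.167)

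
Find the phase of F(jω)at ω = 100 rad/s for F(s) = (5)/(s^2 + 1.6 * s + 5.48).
Substitute s = j*100: F(j100) = -0.000500146 - 8.00672e-06j.
∠F(j100) = atan2(Im, Re) = atan2(-8.00672e-06, -0.000500146) = -179.08°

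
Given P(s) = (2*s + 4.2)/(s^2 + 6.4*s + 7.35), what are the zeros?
Set numerator = 0: 2*s + 4.2 = 0 → Zeros: -2.1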